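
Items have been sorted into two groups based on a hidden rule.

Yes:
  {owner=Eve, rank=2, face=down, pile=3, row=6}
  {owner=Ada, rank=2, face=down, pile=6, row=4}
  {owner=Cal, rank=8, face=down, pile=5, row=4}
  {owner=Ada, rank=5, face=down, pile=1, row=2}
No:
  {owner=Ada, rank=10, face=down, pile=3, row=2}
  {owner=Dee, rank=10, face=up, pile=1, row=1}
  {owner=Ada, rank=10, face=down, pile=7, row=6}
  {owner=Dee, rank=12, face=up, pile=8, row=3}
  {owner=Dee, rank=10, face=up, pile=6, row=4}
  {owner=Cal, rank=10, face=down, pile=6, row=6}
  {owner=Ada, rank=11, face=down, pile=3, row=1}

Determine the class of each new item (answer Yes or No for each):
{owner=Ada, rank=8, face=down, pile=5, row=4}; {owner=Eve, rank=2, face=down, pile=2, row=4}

A rule that fits every label: rank ≤ 8 — true of each 'Yes' example, false of each 'No' one.
{owner=Ada, rank=8, face=down, pile=5, row=4}: rank = 8 — meets the rule, so Yes.
{owner=Eve, rank=2, face=down, pile=2, row=4}: rank = 2 — meets the rule, so Yes.

Yes, Yes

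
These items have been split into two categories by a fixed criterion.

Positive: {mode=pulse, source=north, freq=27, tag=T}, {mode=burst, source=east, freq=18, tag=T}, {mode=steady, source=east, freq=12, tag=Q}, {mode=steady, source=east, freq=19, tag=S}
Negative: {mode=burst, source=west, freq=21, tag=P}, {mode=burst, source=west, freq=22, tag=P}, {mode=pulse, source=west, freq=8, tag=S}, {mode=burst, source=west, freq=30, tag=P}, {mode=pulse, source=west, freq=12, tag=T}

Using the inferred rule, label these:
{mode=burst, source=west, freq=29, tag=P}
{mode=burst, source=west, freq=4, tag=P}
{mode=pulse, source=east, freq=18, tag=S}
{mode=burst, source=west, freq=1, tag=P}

Negative, Negative, Positive, Negative

Looking at the examples, the only property every 'Positive' case has and every 'Negative' case lacks is: source is not west.
{mode=burst, source=west, freq=29, tag=P}: source is west — lacks this property, so Negative. {mode=burst, source=west, freq=4, tag=P}: source is west — lacks this property, so Negative. {mode=pulse, source=east, freq=18, tag=S}: source is east — has this property, so Positive. {mode=burst, source=west, freq=1, tag=P}: source is west — lacks this property, so Negative.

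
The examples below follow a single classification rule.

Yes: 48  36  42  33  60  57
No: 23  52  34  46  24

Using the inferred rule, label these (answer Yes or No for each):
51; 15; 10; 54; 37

The classifier is using: multiple of 3 AND at least 33.
Yes: 51, since 51 = 3·17, 51 ≥ 33.
No: 15, since 15 = 3·5, 15 < 33.
No: 10, since 10 = 3·3 + 1, 10 < 33.
Yes: 54, since 54 = 3·18, 54 ≥ 33.
No: 37, since 37 = 3·12 + 1, 37 ≥ 33.

Yes, No, No, Yes, No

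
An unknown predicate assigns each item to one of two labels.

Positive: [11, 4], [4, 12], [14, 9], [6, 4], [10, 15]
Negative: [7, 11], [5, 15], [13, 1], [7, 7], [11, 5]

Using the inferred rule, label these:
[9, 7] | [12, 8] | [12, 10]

The classifier is using: product is even.
[9, 7] — 9·7 = 63, hence Negative. [12, 8] — 12·8 = 96, hence Positive. [12, 10] — 12·10 = 120, hence Positive.

Negative, Positive, Positive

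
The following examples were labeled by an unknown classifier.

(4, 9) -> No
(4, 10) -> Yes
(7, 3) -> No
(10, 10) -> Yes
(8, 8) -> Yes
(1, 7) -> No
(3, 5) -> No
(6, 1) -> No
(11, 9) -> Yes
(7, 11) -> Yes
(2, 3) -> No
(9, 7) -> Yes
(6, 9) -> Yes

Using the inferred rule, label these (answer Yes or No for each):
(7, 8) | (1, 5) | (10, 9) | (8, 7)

The common property of the 'Yes' items is: sum ≥ 14. No 'No' item has it.
(7, 8) → 7+8 = 15 → Yes.
(1, 5) → 1+5 = 6 → No.
(10, 9) → 10+9 = 19 → Yes.
(8, 7) → 8+7 = 15 → Yes.

Yes, No, Yes, Yes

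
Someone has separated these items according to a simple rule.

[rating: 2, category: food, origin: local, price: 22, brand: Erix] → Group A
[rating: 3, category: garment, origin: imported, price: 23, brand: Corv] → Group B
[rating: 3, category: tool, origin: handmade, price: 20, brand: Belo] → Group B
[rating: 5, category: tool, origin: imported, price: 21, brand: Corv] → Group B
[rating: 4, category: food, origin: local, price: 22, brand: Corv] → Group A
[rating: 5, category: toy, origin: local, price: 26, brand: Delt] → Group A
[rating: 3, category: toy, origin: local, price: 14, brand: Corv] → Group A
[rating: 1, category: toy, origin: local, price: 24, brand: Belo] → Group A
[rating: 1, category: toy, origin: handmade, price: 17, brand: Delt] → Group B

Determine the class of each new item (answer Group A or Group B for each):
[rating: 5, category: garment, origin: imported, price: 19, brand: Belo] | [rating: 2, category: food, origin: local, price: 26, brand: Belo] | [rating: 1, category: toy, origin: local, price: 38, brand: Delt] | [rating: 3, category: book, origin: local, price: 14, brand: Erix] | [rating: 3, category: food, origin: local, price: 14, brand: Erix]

The pattern is that an item is 'Group A' exactly when: origin is local.
Group B: [rating: 5, category: garment, origin: imported, price: 19, brand: Belo], since origin is imported. Group A: [rating: 2, category: food, origin: local, price: 26, brand: Belo], since origin is local. Group A: [rating: 1, category: toy, origin: local, price: 38, brand: Delt], since origin is local. Group A: [rating: 3, category: book, origin: local, price: 14, brand: Erix], since origin is local. Group A: [rating: 3, category: food, origin: local, price: 14, brand: Erix], since origin is local.

Group B, Group A, Group A, Group A, Group A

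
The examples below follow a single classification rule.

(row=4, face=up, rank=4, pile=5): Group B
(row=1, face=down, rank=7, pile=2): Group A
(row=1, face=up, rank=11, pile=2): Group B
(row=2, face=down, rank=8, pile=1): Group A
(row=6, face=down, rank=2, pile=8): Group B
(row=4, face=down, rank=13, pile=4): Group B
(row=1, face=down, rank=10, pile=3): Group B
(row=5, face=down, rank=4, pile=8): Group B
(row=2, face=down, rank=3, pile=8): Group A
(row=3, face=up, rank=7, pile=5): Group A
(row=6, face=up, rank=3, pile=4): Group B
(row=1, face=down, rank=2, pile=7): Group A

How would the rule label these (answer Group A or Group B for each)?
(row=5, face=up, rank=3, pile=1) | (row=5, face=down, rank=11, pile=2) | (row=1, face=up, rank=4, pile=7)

Group B, Group B, Group A

The simplest hypothesis consistent with all the labels is: row ≤ 3 AND rank ≤ 8.
(row=5, face=up, rank=3, pile=1): Group B (row = 5, rank = 3).
(row=5, face=down, rank=11, pile=2): Group B (row = 5, rank = 11).
(row=1, face=up, rank=4, pile=7): Group A (row = 1, rank = 4).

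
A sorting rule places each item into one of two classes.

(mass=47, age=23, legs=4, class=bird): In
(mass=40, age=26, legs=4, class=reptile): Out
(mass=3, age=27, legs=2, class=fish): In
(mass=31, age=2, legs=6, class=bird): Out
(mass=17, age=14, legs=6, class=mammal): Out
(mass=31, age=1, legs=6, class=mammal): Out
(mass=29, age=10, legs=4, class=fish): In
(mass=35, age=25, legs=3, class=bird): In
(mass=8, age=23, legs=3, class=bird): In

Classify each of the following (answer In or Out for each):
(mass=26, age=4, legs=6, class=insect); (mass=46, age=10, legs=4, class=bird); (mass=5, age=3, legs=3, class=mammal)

Every 'In' example satisfies: legs ≤ 4 AND age ≠ 26. None of the 'Out' examples do.

Out, In, In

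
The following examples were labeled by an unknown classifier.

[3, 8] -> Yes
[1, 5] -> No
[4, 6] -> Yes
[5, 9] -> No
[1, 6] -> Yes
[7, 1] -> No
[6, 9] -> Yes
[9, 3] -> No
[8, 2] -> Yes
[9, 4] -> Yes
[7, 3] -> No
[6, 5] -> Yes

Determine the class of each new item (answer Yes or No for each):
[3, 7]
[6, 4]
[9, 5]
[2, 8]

No, Yes, No, Yes

The distinguishing property — product is even — holds for all the 'Yes' cases and none of the 'No' cases.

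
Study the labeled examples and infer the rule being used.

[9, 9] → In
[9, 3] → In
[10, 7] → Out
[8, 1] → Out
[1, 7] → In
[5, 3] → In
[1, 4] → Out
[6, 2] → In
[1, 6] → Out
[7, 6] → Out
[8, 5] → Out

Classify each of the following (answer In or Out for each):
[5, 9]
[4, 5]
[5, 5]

Checking candidate rules against both groups, what survives is: sum is even.
[5, 9]: In (5+9 = 14).
[4, 5]: Out (4+5 = 9).
[5, 5]: In (5+5 = 10).

In, Out, In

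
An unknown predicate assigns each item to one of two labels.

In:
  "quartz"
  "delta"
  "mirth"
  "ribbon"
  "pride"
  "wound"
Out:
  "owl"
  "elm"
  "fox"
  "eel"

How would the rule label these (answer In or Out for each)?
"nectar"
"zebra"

The common property of the 'In' items is: length ≥ 5. No 'Out' item has it.

In, In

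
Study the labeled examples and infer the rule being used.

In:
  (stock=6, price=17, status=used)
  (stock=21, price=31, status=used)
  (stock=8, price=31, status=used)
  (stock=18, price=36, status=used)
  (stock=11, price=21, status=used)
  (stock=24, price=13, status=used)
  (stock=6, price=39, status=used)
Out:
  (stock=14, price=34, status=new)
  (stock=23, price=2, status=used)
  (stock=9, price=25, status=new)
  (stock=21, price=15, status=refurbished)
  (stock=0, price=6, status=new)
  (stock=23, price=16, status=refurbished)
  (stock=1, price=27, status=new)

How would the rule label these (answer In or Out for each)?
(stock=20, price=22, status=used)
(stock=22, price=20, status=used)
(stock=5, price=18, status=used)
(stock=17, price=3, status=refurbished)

In, In, In, Out

Every 'In' example satisfies: status is used AND price ≥ 6. None of the 'Out' examples do.
(stock=20, price=22, status=used): status is used, price = 22 — satisfies this, so In.
(stock=22, price=20, status=used): status is used, price = 20 — satisfies this, so In.
(stock=5, price=18, status=used): status is used, price = 18 — satisfies this, so In.
(stock=17, price=3, status=refurbished): status is refurbished, price = 3 — does not pass, so Out.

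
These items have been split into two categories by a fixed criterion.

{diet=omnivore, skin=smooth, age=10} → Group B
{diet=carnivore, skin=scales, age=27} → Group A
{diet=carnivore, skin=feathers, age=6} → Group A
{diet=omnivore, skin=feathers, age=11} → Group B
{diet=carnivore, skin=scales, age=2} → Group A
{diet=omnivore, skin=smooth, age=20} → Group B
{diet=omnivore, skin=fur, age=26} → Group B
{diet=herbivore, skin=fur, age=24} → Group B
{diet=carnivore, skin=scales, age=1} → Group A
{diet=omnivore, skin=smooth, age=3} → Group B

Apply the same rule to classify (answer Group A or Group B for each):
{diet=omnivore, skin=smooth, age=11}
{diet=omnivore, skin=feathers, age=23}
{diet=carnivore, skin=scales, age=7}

Group B, Group B, Group A

'Group A' ⟺ diet is carnivore.
{diet=omnivore, skin=smooth, age=11}: diet is omnivore, does not fit → Group B.
{diet=omnivore, skin=feathers, age=23}: diet is omnivore, does not fit → Group B.
{diet=carnivore, skin=scales, age=7}: diet is carnivore, checks out → Group A.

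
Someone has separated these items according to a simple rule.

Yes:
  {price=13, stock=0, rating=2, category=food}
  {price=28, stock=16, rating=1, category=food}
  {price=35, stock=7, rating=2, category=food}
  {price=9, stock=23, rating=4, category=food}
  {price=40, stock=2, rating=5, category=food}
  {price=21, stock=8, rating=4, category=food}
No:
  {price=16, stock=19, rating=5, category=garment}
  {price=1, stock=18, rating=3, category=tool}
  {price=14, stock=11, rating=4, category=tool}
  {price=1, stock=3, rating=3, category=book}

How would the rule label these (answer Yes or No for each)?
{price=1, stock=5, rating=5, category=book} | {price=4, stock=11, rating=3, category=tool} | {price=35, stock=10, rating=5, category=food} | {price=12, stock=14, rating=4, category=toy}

Every 'Yes' example satisfies: category is food. None of the 'No' examples do.

No, No, Yes, No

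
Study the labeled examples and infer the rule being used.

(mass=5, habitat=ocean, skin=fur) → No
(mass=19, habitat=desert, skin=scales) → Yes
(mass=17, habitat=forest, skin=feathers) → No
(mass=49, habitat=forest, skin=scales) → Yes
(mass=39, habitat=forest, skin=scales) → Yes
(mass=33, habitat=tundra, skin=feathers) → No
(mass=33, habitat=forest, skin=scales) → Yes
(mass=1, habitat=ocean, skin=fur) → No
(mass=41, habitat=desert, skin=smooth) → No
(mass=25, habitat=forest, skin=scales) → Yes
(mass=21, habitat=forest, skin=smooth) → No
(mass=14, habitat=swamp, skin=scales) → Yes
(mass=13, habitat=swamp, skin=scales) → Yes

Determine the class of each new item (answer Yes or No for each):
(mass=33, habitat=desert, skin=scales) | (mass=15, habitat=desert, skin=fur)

Yes, No

The distinguishing property — skin is scales — holds for all the 'Yes' cases and none of the 'No' cases.
(mass=33, habitat=desert, skin=scales): Yes (skin is scales). (mass=15, habitat=desert, skin=fur): No (skin is fur).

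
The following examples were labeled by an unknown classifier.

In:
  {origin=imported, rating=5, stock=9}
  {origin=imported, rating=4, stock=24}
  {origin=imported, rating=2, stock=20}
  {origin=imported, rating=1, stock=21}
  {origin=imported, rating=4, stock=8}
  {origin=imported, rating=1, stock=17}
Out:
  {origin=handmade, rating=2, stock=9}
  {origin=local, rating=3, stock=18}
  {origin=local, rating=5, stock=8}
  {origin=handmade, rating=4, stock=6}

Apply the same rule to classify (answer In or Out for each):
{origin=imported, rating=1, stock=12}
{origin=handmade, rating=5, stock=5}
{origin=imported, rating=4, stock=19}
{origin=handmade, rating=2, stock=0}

In, Out, In, Out

All 'In' examples share one property — origin is imported — and every 'Out' example lacks it.
{origin=imported, rating=1, stock=12} → origin is imported → In. {origin=handmade, rating=5, stock=5} → origin is handmade → Out. {origin=imported, rating=4, stock=19} → origin is imported → In. {origin=handmade, rating=2, stock=0} → origin is handmade → Out.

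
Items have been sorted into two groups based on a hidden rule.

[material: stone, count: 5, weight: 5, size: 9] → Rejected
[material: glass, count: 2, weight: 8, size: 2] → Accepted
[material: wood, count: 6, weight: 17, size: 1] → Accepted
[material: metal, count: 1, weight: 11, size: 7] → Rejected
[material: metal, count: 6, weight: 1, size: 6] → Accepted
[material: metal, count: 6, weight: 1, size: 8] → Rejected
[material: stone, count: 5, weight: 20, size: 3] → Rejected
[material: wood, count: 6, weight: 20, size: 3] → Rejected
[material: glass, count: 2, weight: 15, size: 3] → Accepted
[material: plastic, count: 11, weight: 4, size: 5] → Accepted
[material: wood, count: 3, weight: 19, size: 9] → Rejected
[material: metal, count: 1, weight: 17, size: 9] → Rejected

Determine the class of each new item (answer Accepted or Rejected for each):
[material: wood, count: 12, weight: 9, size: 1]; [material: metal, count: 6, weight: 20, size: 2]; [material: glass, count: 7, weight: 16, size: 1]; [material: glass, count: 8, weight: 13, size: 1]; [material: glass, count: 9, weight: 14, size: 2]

The simplest hypothesis consistent with all the labels is: size ≤ 6 AND weight ≤ 17.
[material: wood, count: 12, weight: 9, size: 1]: Accepted (size = 1, weight = 9). [material: metal, count: 6, weight: 20, size: 2]: Rejected (size = 2, weight = 20). [material: glass, count: 7, weight: 16, size: 1]: Accepted (size = 1, weight = 16). [material: glass, count: 8, weight: 13, size: 1]: Accepted (size = 1, weight = 13). [material: glass, count: 9, weight: 14, size: 2]: Accepted (size = 2, weight = 14).

Accepted, Rejected, Accepted, Accepted, Accepted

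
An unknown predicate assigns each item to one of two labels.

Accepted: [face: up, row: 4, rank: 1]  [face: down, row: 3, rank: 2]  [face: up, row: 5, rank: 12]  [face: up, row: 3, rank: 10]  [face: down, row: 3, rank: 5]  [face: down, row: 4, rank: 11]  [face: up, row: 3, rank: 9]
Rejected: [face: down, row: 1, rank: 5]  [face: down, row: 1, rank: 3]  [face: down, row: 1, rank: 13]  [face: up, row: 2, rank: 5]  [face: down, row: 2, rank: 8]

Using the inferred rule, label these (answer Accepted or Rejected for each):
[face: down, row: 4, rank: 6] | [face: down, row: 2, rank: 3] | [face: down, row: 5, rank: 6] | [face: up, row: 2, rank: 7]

A rule that fits every label: row ≥ 3 — true of each 'Accepted' example, false of each 'Rejected' one.

Accepted, Rejected, Accepted, Rejected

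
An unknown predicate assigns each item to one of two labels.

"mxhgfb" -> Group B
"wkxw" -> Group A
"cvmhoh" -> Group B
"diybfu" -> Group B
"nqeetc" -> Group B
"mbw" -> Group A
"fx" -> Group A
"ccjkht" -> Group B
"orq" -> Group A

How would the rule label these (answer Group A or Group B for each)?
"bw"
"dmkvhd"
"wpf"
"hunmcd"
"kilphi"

The pattern is that an item is 'Group A' exactly when: length ≤ 4.
Group A: "bw", since length 2.
Group B: "dmkvhd", since length 6.
Group A: "wpf", since length 3.
Group B: "hunmcd", since length 6.
Group B: "kilphi", since length 6.

Group A, Group B, Group A, Group B, Group B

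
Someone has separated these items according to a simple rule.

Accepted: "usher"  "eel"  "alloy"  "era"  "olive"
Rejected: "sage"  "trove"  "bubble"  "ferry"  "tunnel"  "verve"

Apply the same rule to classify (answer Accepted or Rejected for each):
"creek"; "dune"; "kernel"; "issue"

Rejected, Rejected, Rejected, Accepted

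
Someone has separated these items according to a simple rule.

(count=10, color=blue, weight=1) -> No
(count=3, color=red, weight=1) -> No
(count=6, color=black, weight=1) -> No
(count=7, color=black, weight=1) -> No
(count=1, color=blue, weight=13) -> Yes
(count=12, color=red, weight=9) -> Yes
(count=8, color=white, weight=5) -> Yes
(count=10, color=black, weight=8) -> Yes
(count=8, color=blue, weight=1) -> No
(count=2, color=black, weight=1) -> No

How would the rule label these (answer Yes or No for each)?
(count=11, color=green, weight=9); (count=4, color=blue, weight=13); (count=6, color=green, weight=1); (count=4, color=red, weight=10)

One predicate separates the groups cleanly: weight ≥ 5.

Yes, Yes, No, Yes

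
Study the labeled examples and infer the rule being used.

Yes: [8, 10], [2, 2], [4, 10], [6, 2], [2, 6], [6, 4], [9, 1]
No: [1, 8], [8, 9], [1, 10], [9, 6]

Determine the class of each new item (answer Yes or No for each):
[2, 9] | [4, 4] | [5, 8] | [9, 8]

No, Yes, No, No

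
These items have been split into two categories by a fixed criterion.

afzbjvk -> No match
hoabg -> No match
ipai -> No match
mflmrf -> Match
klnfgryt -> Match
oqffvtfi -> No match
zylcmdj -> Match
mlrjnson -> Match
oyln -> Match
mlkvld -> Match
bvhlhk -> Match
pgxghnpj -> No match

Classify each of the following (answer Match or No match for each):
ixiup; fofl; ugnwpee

No match, Match, No match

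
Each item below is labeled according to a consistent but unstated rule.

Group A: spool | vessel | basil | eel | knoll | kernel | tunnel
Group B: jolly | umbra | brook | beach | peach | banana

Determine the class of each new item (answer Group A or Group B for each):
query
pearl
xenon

Looking at the examples, the only property every 'Group A' case has and every 'Group B' case lacks is: ends with 'l'.
query: ends with 'y', lacks this property → Group B.
pearl: ends with 'l', has this property → Group A.
xenon: ends with 'n', lacks this property → Group B.

Group B, Group A, Group B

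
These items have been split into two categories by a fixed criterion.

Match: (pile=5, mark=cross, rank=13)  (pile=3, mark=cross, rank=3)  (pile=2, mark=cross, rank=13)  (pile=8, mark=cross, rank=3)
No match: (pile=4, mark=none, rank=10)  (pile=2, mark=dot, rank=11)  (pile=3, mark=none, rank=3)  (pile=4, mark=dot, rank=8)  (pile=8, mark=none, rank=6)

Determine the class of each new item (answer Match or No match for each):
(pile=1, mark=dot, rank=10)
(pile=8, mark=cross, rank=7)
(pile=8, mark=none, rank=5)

No match, Match, No match

Rule: mark is cross. This holds for each 'Match' example and fails for each 'No match' one.
(pile=1, mark=dot, rank=10): No match (mark is dot).
(pile=8, mark=cross, rank=7): Match (mark is cross).
(pile=8, mark=none, rank=5): No match (mark is none).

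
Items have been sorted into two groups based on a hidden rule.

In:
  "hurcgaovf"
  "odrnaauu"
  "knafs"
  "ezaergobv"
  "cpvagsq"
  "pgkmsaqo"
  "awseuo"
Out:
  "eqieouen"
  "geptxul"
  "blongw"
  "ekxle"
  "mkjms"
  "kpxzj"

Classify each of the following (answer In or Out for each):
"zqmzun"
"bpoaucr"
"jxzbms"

Out, In, Out

The rule appears to be: contains 'a'.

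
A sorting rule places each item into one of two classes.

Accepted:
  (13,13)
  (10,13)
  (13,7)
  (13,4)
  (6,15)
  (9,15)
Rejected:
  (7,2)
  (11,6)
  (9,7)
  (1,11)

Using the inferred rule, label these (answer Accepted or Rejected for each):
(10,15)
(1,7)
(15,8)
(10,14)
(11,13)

Accepted, Rejected, Accepted, Accepted, Accepted

The simplest hypothesis consistent with all the labels is: max ≥ 13.
(10,15) → max 15 → Accepted.
(1,7) → max 7 → Rejected.
(15,8) → max 15 → Accepted.
(10,14) → max 14 → Accepted.
(11,13) → max 13 → Accepted.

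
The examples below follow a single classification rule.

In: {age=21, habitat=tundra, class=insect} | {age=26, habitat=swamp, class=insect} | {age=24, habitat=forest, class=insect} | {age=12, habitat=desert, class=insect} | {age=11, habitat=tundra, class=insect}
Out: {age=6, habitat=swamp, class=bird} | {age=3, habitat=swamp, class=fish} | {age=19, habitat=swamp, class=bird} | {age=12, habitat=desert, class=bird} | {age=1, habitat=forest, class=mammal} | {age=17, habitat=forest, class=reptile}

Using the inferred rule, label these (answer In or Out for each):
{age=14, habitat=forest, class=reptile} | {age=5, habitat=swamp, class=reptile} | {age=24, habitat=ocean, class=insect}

Out, Out, In

Looking at the examples, the only property every 'In' case has and every 'Out' case lacks is: class is insect.
Out: {age=14, habitat=forest, class=reptile}, since class is reptile. Out: {age=5, habitat=swamp, class=reptile}, since class is reptile. In: {age=24, habitat=ocean, class=insect}, since class is insect.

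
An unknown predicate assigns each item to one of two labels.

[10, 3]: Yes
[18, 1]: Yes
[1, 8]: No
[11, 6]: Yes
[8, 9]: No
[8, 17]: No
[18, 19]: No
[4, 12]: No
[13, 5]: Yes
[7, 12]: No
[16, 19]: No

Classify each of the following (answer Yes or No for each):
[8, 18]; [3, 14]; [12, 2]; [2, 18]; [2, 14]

Every 'Yes' example satisfies: first > second. None of the 'No' examples do.
[8, 18] → 8 < 18 → No. [3, 14] → 3 < 14 → No. [12, 2] → 12 > 2 → Yes. [2, 18] → 2 < 18 → No. [2, 14] → 2 < 14 → No.

No, No, Yes, No, No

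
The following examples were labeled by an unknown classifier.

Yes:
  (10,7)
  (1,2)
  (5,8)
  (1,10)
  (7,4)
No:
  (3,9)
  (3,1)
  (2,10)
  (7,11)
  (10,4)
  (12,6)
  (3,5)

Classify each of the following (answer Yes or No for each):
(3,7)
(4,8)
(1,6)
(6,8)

Looking at the examples, the only property every 'Yes' case has and every 'No' case lacks is: sum is odd.
(3,7) → 3+7 = 10 → No.
(4,8) → 4+8 = 12 → No.
(1,6) → 1+6 = 7 → Yes.
(6,8) → 6+8 = 14 → No.

No, No, Yes, No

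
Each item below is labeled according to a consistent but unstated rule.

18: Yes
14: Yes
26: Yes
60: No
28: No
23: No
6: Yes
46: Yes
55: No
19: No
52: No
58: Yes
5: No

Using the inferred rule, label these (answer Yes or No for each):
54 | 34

One predicate separates the groups cleanly: ≡ 2 (mod 4).
54 — 54 mod 4 = 2, hence Yes.
34 — 34 mod 4 = 2, hence Yes.

Yes, Yes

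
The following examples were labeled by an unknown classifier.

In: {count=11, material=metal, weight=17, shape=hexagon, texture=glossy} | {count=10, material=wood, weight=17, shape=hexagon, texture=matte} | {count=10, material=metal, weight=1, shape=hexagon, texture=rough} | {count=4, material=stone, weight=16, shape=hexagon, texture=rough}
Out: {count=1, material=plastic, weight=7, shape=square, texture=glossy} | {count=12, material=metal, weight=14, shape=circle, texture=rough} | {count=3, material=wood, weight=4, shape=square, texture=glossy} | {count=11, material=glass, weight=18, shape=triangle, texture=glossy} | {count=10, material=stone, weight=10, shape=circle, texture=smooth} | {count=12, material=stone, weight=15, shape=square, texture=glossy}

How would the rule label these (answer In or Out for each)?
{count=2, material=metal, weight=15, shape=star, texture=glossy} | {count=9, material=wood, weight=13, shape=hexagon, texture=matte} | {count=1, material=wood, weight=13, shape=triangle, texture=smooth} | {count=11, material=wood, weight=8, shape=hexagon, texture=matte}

The simplest hypothesis consistent with all the labels is: shape is hexagon.
{count=2, material=metal, weight=15, shape=star, texture=glossy}: Out (shape is star).
{count=9, material=wood, weight=13, shape=hexagon, texture=matte}: In (shape is hexagon).
{count=1, material=wood, weight=13, shape=triangle, texture=smooth}: Out (shape is triangle).
{count=11, material=wood, weight=8, shape=hexagon, texture=matte}: In (shape is hexagon).

Out, In, Out, In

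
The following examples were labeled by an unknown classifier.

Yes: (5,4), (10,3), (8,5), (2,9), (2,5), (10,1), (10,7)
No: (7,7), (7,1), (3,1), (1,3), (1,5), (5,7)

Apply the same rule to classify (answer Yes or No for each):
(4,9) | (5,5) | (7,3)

Rule: sum is odd. This holds for each 'Yes' example and fails for each 'No' one.
(4,9) — 4+9 = 13, hence Yes.
(5,5) — 5+5 = 10, hence No.
(7,3) — 7+3 = 10, hence No.

Yes, No, No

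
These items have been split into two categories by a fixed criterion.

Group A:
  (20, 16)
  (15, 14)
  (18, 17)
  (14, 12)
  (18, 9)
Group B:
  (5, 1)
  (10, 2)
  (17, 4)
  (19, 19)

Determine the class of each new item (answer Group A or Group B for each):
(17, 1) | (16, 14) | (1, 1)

One predicate separates the groups cleanly: first > second AND sum ≥ 26.
(17, 1): 17 > 1, 17+1 = 18 — fails this test, so Group B. (16, 14): 16 > 14, 16+14 = 30 — matches, so Group A. (1, 1): 1 = 1, 1+1 = 2 — fails this test, so Group B.

Group B, Group A, Group B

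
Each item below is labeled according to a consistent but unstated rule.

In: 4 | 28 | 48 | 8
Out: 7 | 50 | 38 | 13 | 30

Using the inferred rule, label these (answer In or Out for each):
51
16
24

The distinguishing property — multiple of 4 — holds for all the 'In' cases and none of the 'Out' cases.

Out, In, In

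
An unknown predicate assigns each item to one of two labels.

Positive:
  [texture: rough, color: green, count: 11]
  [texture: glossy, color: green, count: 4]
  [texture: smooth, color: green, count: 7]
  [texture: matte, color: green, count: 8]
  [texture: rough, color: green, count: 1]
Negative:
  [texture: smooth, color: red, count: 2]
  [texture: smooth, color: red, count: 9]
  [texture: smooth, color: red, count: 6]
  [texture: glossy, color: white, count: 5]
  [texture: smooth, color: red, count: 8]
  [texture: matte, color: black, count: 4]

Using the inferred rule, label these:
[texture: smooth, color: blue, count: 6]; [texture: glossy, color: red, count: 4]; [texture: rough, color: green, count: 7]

Negative, Negative, Positive

Looking at the examples, the only property every 'Positive' case has and every 'Negative' case lacks is: color is green.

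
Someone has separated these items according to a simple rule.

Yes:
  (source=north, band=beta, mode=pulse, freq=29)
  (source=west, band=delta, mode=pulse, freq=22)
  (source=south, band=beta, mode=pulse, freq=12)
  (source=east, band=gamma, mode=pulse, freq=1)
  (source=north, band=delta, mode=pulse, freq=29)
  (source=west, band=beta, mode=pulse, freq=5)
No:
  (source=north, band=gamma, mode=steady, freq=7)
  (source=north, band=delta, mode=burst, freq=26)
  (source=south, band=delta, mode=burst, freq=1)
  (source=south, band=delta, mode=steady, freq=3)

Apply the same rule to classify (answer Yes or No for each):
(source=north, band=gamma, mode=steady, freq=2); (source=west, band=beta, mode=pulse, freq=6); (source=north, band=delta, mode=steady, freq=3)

Rule: mode is pulse. This holds for each 'Yes' example and fails for each 'No' one.
(source=north, band=gamma, mode=steady, freq=2): No (mode is steady). (source=west, band=beta, mode=pulse, freq=6): Yes (mode is pulse). (source=north, band=delta, mode=steady, freq=3): No (mode is steady).

No, Yes, No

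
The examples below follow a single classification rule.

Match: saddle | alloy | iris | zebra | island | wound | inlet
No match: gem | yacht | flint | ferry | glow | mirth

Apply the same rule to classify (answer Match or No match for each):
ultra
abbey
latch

'Match' ⟺ has ≥ 2 vowels.
ultra — 2 vowels, hence Match.
abbey — 2 vowels, hence Match.
latch — 1 vowel, hence No match.

Match, Match, No match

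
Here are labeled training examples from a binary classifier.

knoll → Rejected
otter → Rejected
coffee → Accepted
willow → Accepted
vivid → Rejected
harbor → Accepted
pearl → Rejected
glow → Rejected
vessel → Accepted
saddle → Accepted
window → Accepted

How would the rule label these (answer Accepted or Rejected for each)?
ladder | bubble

The common property of the 'Accepted' items is: length 6. No 'Rejected' item has it.
ladder — length 6, hence Accepted. bubble — length 6, hence Accepted.

Accepted, Accepted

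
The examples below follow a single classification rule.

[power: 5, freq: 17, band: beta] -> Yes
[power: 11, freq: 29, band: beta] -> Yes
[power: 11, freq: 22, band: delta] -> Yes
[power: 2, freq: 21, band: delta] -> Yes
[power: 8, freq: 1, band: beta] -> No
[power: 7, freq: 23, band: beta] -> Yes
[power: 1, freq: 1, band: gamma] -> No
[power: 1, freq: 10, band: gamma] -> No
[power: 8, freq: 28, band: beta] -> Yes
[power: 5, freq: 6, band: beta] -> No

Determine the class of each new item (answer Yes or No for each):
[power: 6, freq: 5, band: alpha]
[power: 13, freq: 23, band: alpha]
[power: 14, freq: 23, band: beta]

No, Yes, Yes

The rule appears to be: freq ≥ 17.
[power: 6, freq: 5, band: alpha] — freq = 5, hence No. [power: 13, freq: 23, band: alpha] — freq = 23, hence Yes. [power: 14, freq: 23, band: beta] — freq = 23, hence Yes.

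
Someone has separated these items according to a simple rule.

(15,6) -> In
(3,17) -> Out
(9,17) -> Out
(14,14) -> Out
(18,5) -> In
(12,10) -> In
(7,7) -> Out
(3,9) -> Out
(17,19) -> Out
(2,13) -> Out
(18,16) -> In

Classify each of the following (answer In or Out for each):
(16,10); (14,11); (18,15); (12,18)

In, In, In, Out

Checking candidate rules against both groups, what survives is: first > second.
In: (16,10), since 16 > 10. In: (14,11), since 14 > 11. In: (18,15), since 18 > 15. Out: (12,18), since 12 < 18.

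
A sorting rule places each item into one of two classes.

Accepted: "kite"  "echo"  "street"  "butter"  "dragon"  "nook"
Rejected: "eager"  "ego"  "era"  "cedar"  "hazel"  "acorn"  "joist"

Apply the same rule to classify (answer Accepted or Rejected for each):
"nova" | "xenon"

Accepted, Rejected

The distinguishing property — even length — holds for all the 'Accepted' cases and none of the 'Rejected' cases.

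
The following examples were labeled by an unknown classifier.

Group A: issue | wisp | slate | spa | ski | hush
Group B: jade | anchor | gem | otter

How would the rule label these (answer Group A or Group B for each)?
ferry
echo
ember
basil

The pattern is that an item is 'Group A' exactly when: contains 's'.
ferry — no 's', hence Group B.
echo — no 's', hence Group B.
ember — no 's', hence Group B.
basil — has 's', hence Group A.

Group B, Group B, Group B, Group A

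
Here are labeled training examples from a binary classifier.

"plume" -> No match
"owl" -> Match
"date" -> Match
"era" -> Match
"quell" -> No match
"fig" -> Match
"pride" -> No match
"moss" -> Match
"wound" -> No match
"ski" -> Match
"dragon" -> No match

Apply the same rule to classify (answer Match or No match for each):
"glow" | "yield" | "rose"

All 'Match' examples share one property — length ≤ 4 — and every 'No match' example lacks it.
"glow" → length 4 → Match.
"yield" → length 5 → No match.
"rose" → length 4 → Match.

Match, No match, Match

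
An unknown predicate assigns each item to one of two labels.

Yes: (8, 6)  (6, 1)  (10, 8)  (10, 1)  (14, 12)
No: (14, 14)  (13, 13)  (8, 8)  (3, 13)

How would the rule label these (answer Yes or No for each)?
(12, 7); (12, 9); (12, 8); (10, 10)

The simplest hypothesis consistent with all the labels is: first > second.
(12, 7): 12 > 7, passes → Yes.
(12, 9): 12 > 9, passes → Yes.
(12, 8): 12 > 8, passes → Yes.
(10, 10): 10 = 10, does not pass → No.

Yes, Yes, Yes, No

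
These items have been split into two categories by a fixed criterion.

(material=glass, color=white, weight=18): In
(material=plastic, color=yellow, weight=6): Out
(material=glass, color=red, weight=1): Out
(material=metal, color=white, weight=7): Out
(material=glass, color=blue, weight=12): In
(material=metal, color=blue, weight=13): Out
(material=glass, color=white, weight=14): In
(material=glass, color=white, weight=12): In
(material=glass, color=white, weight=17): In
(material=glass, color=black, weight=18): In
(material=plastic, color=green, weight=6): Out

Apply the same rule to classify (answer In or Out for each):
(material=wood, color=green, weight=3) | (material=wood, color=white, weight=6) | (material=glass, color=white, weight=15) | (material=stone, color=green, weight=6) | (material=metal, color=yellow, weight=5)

Out, Out, In, Out, Out

The simplest hypothesis consistent with all the labels is: material is glass AND weight ≥ 6.
(material=wood, color=green, weight=3): material is wood, weight = 3 — does not pass, so Out.
(material=wood, color=white, weight=6): material is wood, weight = 6 — does not pass, so Out.
(material=glass, color=white, weight=15): material is glass, weight = 15 — fits, so In.
(material=stone, color=green, weight=6): material is stone, weight = 6 — does not pass, so Out.
(material=metal, color=yellow, weight=5): material is metal, weight = 5 — does not pass, so Out.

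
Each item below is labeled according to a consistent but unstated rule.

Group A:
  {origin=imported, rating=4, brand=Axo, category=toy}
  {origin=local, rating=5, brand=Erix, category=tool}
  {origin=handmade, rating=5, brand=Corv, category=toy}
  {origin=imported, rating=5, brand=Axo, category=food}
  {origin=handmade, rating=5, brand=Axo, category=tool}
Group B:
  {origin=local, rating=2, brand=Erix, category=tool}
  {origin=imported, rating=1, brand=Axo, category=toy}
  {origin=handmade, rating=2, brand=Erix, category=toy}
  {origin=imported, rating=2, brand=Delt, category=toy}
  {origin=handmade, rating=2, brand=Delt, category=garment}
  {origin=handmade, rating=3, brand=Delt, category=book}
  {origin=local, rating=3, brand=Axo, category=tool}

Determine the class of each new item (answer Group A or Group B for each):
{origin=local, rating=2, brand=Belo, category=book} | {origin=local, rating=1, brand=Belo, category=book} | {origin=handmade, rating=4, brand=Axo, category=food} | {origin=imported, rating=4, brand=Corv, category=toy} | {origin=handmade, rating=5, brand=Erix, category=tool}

Group B, Group B, Group A, Group A, Group A

Every 'Group A' example satisfies: rating ≥ 4. None of the 'Group B' examples do.
Group B: {origin=local, rating=2, brand=Belo, category=book}, since rating = 2.
Group B: {origin=local, rating=1, brand=Belo, category=book}, since rating = 1.
Group A: {origin=handmade, rating=4, brand=Axo, category=food}, since rating = 4.
Group A: {origin=imported, rating=4, brand=Corv, category=toy}, since rating = 4.
Group A: {origin=handmade, rating=5, brand=Erix, category=tool}, since rating = 5.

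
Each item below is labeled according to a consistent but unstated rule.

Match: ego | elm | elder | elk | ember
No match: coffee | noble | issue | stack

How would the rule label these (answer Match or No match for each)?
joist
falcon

The simplest hypothesis consistent with all the labels is: starts with 'e'.

No match, No match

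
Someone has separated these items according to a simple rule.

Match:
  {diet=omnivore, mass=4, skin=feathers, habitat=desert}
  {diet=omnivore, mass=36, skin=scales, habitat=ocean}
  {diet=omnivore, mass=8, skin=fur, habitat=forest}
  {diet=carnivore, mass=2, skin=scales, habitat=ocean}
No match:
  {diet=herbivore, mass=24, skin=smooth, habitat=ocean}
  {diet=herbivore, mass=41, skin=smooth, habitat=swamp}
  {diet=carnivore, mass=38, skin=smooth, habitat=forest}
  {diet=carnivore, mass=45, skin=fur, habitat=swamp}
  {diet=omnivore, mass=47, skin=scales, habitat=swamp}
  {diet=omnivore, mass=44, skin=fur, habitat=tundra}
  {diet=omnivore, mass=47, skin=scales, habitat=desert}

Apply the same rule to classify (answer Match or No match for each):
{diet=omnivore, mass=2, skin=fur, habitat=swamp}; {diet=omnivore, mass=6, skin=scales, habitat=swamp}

Match, Match

The distinguishing property — mass ≤ 8 OR mass = 36 — holds for all the 'Match' cases and none of the 'No match' cases.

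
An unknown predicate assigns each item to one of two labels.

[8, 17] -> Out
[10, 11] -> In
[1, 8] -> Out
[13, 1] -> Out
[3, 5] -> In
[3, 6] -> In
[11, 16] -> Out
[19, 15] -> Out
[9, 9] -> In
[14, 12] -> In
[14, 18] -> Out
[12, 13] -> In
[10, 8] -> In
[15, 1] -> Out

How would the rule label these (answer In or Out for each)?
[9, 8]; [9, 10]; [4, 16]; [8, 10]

In, In, Out, In

The pattern is that an item is 'In' exactly when: |first − second| ≤ 3.
[9, 8]: |9−8| = 1, matches → In. [9, 10]: |9−10| = 1, matches → In. [4, 16]: |4−16| = 12, doesn't match → Out. [8, 10]: |8−10| = 2, matches → In.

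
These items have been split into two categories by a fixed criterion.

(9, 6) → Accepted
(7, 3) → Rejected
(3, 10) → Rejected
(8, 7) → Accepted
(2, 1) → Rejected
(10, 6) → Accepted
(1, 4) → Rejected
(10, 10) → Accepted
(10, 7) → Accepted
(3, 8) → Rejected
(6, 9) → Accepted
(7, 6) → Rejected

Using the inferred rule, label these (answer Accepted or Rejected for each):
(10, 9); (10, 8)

Accepted, Accepted

The classifier is using: sum ≥ 15.
(10, 9) — 10+9 = 19, hence Accepted.
(10, 8) — 10+8 = 18, hence Accepted.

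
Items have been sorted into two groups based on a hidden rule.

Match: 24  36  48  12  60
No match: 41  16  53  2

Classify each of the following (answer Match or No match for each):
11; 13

Rule: multiple of 3. This holds for each 'Match' example and fails for each 'No match' one.
11: 11 = 3·3 + 2, doesn't qualify → No match. 13: 13 = 3·4 + 1, doesn't qualify → No match.

No match, No match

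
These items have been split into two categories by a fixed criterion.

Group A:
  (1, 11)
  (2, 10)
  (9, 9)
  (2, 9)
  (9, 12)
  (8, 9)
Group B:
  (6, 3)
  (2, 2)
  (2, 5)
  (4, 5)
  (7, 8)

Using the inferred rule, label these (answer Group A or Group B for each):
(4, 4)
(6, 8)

Group B, Group B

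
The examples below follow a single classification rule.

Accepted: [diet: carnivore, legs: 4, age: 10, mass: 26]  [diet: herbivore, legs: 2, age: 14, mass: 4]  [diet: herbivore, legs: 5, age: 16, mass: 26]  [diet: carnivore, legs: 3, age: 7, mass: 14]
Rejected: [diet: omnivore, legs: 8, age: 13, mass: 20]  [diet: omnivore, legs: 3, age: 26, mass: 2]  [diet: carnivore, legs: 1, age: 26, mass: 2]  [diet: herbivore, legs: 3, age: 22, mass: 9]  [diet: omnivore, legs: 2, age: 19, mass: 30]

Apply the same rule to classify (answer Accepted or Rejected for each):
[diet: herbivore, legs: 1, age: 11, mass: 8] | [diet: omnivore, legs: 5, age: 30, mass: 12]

Accepted, Rejected

The classifier is using: age ≤ 16 AND legs ≤ 5.
[diet: herbivore, legs: 1, age: 11, mass: 8]: age = 11, legs = 1, checks out → Accepted. [diet: omnivore, legs: 5, age: 30, mass: 12]: age = 30, legs = 5, lacks this property → Rejected.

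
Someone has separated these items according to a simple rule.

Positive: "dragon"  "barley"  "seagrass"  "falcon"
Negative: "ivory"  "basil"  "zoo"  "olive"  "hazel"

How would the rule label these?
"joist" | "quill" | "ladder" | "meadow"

Negative, Negative, Positive, Positive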